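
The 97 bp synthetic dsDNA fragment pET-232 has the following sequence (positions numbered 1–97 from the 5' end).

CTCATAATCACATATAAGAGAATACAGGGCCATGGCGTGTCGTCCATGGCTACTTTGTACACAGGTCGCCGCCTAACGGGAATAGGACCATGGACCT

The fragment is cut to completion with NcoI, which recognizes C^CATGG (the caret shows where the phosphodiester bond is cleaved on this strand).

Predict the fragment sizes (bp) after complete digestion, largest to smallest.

44, 30, 14, 9 bp

NcoI sites (CCATGG) start at positions 30, 44, 88.
NcoI cuts after the first base of each site, so after positions 30, 44, 88.
Linear molecule, 3 cuts → 4 fragments:
  1–30 → 30 bp
  31–44 → 14 bp
  45–88 → 44 bp
  89–97 → 9 bp
Sorted largest to smallest: 44, 30, 14, 9 bp.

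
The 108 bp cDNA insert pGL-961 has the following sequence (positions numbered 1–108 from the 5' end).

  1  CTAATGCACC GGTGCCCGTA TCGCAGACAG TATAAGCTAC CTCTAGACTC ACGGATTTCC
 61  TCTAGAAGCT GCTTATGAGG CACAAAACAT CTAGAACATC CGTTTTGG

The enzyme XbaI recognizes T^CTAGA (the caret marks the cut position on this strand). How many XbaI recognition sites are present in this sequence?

3

TCTAGA occurs starting at positions 42, 61, 90.
XbaI cuts at 3 sites.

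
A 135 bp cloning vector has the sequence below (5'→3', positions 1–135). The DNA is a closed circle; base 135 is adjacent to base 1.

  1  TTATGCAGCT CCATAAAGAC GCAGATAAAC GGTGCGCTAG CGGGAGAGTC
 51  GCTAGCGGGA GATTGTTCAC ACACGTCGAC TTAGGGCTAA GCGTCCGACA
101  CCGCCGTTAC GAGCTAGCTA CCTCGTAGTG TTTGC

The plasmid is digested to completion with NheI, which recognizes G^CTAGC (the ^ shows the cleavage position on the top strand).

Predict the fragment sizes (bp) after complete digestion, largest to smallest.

NheI sites (GCTAGC) start at positions 36, 51, 113.
NheI cuts after the first base of each site, so after positions 36, 51, 113.
Circular molecule, 3 cuts → 3 fragments:
  37–51 → 15 bp
  52–113 → 62 bp
  114–135 then 1–36 → 22 + 36 = 58 bp
Sorted largest to smallest: 62, 58, 15 bp.

62, 58, 15 bp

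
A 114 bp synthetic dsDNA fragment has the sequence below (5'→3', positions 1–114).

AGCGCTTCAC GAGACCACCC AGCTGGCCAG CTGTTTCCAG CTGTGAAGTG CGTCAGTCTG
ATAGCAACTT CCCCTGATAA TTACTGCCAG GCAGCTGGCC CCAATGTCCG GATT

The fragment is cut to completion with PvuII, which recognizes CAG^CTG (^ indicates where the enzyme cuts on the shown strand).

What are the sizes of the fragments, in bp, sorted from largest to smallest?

54, 22, 20, 10, 8 bp

PvuII sites (CAGCTG) start at positions 20, 28, 38, 92.
PvuII cuts after base 3 of each site, so after positions 22, 30, 40, 94.
Linear molecule, 4 cuts → 5 fragments:
  1–22 → 22 bp
  23–30 → 8 bp
  31–40 → 10 bp
  41–94 → 54 bp
  95–114 → 20 bp
Sorted largest to smallest: 54, 22, 20, 10, 8 bp.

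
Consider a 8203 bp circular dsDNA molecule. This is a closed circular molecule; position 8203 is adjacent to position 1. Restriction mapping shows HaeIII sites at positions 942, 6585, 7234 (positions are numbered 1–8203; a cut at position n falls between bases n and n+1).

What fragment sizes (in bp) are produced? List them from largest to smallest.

5643, 1911, 649 bp

Circular molecule, 3 cuts → 3 fragments:
  6585 − 942 = 5643 bp
  7234 − 6585 = 649 bp
  wrap: 8203 − 7234 + 942 = 1911 bp
Sorted largest to smallest: 5643, 1911, 649 bp.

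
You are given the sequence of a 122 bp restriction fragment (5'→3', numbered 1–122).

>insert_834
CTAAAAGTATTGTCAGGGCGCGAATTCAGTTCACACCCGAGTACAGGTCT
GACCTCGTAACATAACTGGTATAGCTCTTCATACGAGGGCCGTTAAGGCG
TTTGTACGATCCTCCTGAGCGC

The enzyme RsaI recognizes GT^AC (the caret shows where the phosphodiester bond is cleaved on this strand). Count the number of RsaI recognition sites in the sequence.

GTAC occurs starting at positions 41, 104.
RsaI cuts at 2 sites.

2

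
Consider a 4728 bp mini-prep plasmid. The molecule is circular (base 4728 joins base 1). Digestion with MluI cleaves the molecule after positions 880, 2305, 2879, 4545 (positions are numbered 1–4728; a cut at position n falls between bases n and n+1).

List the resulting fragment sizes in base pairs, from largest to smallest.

1666, 1425, 1063, 574 bp

Circular molecule, 4 cuts → 4 fragments:
  2305 − 880 = 1425 bp
  2879 − 2305 = 574 bp
  4545 − 2879 = 1666 bp
  wrap: 4728 − 4545 + 880 = 1063 bp
Sorted largest to smallest: 1666, 1425, 1063, 574 bp.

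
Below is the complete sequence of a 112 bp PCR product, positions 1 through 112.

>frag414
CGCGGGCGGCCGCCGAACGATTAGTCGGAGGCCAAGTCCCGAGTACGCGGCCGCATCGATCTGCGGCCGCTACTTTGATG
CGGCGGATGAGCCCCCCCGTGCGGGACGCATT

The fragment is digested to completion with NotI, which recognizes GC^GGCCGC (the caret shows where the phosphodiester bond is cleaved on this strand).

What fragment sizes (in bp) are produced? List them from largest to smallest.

48, 41, 16, 7 bp

NotI sites (GCGGCCGC) start at positions 6, 47, 63.
NotI cuts after base 2 of each site, so after positions 7, 48, 64.
Linear molecule, 3 cuts → 4 fragments:
  1–7 → 7 bp
  8–48 → 41 bp
  49–64 → 16 bp
  65–112 → 48 bp
Sorted largest to smallest: 48, 41, 16, 7 bp.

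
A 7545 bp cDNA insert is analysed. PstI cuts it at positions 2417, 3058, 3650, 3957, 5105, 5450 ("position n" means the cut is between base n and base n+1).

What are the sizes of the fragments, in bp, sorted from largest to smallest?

2417, 2095, 1148, 641, 592, 345, 307 bp

Linear molecule, 6 cuts → 7 fragments:
  2417 − 0 = 2417 bp
  3058 − 2417 = 641 bp
  3650 − 3058 = 592 bp
  3957 − 3650 = 307 bp
  5105 − 3957 = 1148 bp
  5450 − 5105 = 345 bp
  7545 − 5450 = 2095 bp
Sorted largest to smallest: 2417, 2095, 1148, 641, 592, 345, 307 bp.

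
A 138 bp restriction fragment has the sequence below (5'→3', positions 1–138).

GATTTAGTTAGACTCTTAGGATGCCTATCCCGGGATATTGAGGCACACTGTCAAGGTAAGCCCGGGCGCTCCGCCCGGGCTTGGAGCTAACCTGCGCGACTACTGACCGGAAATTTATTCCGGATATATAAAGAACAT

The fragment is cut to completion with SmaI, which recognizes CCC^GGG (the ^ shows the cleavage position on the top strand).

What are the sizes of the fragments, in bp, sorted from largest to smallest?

SmaI sites (CCCGGG) start at positions 29, 61, 74.
SmaI cuts after base 3 of each site, so after positions 31, 63, 76.
Linear molecule, 3 cuts → 4 fragments:
  1–31 → 31 bp
  32–63 → 32 bp
  64–76 → 13 bp
  77–138 → 62 bp
Sorted largest to smallest: 62, 32, 31, 13 bp.

62, 32, 31, 13 bp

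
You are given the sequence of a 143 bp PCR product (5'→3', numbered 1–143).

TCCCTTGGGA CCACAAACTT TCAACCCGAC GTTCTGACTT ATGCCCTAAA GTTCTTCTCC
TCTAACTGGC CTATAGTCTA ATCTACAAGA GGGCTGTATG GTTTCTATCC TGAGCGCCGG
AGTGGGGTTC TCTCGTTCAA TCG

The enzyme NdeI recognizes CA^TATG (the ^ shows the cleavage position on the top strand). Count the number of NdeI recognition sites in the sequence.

0

No occurrence of CATATG is present in the sequence.
NdeI does not cut: 0 sites.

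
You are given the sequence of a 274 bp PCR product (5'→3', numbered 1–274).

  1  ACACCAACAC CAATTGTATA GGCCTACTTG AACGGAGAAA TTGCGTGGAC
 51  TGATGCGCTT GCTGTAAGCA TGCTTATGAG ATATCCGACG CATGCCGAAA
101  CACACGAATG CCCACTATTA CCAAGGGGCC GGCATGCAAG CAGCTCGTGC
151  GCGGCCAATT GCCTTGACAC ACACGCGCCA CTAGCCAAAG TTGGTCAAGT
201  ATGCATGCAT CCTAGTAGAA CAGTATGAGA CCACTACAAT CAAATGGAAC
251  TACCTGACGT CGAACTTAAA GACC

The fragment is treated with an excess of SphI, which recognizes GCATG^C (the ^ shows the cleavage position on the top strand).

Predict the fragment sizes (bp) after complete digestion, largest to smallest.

SphI sites (GCATGC) start at positions 68, 90, 132, 203.
SphI cuts after base 5 of each site (before the last base), so after positions 72, 94, 136, 207.
Linear molecule, 4 cuts → 5 fragments:
  1–72 → 72 bp
  73–94 → 22 bp
  95–136 → 42 bp
  137–207 → 71 bp
  208–274 → 67 bp
Sorted largest to smallest: 72, 71, 67, 42, 22 bp.

72, 71, 67, 42, 22 bp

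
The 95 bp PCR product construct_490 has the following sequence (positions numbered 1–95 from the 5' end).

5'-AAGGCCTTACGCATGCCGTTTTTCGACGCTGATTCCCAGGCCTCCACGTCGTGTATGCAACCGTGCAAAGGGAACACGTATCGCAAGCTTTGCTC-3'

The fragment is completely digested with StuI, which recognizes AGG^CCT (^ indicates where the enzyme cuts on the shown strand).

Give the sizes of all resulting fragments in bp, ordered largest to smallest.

StuI sites (AGGCCT) start at positions 2, 38.
StuI cuts after base 3 of each site, so after positions 4, 40.
Linear molecule, 2 cuts → 3 fragments:
  1–4 → 4 bp
  5–40 → 36 bp
  41–95 → 55 bp
Sorted largest to smallest: 55, 36, 4 bp.

55, 36, 4 bp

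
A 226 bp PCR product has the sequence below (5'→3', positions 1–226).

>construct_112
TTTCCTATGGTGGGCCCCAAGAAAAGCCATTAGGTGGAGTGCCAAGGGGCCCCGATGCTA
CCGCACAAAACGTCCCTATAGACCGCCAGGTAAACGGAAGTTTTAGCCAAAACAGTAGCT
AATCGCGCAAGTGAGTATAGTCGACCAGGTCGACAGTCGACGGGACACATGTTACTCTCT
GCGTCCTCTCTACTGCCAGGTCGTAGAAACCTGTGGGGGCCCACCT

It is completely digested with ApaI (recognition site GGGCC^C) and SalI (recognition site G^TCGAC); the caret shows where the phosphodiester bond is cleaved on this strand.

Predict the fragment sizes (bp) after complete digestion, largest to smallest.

ApaI sites (GGGCCC) start at positions 12, 47, 217.
ApaI cuts after base 5 of each site (before the last base), so after positions 16, 51, 221.
SalI sites (GTCGAC) start at positions 140, 149, 156.
SalI cuts after the first base of each site, so after positions 140, 149, 156.
Combined cut positions: 16, 51, 140, 149, 156, 221.
Linear molecule, 6 cuts → 7 fragments:
  1–16 → 16 bp
  17–51 → 35 bp
  52–140 → 89 bp
  141–149 → 9 bp
  150–156 → 7 bp
  157–221 → 65 bp
  222–226 → 5 bp
Sorted largest to smallest: 89, 65, 35, 16, 9, 7, 5 bp.

89, 65, 35, 16, 9, 7, 5 bp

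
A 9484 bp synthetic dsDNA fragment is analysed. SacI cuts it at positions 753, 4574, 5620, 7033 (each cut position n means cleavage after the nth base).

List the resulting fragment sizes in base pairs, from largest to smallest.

3821, 2451, 1413, 1046, 753 bp

Linear molecule, 4 cuts → 5 fragments:
  753 − 0 = 753 bp
  4574 − 753 = 3821 bp
  5620 − 4574 = 1046 bp
  7033 − 5620 = 1413 bp
  9484 − 7033 = 2451 bp
Sorted largest to smallest: 3821, 2451, 1413, 1046, 753 bp.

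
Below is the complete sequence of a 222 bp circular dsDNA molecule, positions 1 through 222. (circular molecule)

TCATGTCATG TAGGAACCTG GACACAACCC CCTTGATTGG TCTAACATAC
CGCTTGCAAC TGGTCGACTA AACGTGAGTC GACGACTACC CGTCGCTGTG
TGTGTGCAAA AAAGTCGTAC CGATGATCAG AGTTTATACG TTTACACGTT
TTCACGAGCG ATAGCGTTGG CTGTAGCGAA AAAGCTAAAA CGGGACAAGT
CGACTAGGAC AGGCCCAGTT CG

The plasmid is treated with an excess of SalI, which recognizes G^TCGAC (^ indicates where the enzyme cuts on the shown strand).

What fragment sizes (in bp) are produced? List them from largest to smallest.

SalI sites (GTCGAC) start at positions 63, 78, 199.
SalI cuts after the first base of each site, so after positions 63, 78, 199.
Circular molecule, 3 cuts → 3 fragments:
  64–78 → 15 bp
  79–199 → 121 bp
  200–222 then 1–63 → 23 + 63 = 86 bp
Sorted largest to smallest: 121, 86, 15 bp.

121, 86, 15 bp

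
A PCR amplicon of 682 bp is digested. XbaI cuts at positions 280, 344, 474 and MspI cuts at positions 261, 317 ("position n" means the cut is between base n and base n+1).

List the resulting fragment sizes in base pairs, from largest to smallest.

Combined cut positions (sorted): 261, 280, 317, 344, 474.
Linear molecule, 5 cuts → 6 fragments:
  261 − 0 = 261 bp
  280 − 261 = 19 bp
  317 − 280 = 37 bp
  344 − 317 = 27 bp
  474 − 344 = 130 bp
  682 − 474 = 208 bp
Sorted largest to smallest: 261, 208, 130, 37, 27, 19 bp.

261, 208, 130, 37, 27, 19 bp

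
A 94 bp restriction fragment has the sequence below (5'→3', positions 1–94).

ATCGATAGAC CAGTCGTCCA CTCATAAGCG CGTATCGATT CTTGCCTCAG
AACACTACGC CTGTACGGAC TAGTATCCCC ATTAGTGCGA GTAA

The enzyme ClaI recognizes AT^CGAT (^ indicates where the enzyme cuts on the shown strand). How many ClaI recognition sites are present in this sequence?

ATCGAT occurs starting at positions 1, 34.
ClaI cuts at 2 sites.

2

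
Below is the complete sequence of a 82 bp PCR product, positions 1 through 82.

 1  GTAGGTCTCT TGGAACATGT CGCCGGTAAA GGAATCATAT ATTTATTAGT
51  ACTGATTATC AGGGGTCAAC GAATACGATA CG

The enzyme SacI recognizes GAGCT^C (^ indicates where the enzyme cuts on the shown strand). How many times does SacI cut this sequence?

0

No occurrence of GAGCTC is present in the sequence.
SacI does not cut: 0 sites.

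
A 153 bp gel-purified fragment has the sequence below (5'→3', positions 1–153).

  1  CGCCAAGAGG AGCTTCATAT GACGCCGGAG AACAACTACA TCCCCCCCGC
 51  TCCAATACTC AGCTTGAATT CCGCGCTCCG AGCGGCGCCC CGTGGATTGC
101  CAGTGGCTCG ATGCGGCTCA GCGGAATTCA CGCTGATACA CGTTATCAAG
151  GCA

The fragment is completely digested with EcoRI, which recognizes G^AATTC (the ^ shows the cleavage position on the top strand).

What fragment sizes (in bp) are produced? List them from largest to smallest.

EcoRI sites (GAATTC) start at positions 66, 124.
EcoRI cuts after the first base of each site, so after positions 66, 124.
Linear molecule, 2 cuts → 3 fragments:
  1–66 → 66 bp
  67–124 → 58 bp
  125–153 → 29 bp
Sorted largest to smallest: 66, 58, 29 bp.

66, 58, 29 bp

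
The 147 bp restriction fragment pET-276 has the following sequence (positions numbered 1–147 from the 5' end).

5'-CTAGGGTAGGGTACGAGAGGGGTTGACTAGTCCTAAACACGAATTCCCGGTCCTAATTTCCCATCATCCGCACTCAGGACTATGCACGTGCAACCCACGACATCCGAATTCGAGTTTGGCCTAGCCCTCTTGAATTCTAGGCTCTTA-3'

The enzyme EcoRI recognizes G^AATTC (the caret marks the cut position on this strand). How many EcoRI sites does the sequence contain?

GAATTC occurs starting at positions 41, 106, 132.
EcoRI cuts at 3 sites.

3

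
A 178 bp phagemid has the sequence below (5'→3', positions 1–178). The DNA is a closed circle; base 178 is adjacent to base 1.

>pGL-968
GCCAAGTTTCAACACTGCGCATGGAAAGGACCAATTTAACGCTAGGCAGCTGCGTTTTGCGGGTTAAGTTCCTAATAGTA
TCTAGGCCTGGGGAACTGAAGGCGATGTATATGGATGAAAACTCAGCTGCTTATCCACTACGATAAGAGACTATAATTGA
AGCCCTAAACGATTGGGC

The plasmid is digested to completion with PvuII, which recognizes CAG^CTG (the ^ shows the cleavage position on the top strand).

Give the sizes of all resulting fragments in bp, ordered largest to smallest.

PvuII sites (CAGCTG) start at positions 47, 124.
PvuII cuts after base 3 of each site, so after positions 49, 126.
Circular molecule, 2 cuts → 2 fragments:
  50–126 → 77 bp
  127–178 then 1–49 → 52 + 49 = 101 bp
Sorted largest to smallest: 101, 77 bp.

101, 77 bp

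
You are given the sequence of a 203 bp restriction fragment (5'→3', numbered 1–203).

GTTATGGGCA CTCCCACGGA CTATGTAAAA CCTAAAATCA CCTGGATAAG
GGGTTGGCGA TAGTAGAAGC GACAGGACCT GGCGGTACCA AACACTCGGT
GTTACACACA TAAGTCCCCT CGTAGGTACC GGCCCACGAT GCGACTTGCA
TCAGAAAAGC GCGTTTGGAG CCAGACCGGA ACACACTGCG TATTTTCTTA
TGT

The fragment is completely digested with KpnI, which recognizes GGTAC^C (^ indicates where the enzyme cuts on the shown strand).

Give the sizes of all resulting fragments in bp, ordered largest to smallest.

88, 74, 41 bp

KpnI sites (GGTACC) start at positions 84, 125.
KpnI cuts after base 5 of each site (before the last base), so after positions 88, 129.
Linear molecule, 2 cuts → 3 fragments:
  1–88 → 88 bp
  89–129 → 41 bp
  130–203 → 74 bp
Sorted largest to smallest: 88, 74, 41 bp.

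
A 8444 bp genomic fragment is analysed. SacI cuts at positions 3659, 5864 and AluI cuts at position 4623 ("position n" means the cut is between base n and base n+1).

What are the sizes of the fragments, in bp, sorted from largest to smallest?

3659, 2580, 1241, 964 bp

Combined cut positions (sorted): 3659, 4623, 5864.
Linear molecule, 3 cuts → 4 fragments:
  3659 − 0 = 3659 bp
  4623 − 3659 = 964 bp
  5864 − 4623 = 1241 bp
  8444 − 5864 = 2580 bp
Sorted largest to smallest: 3659, 2580, 1241, 964 bp.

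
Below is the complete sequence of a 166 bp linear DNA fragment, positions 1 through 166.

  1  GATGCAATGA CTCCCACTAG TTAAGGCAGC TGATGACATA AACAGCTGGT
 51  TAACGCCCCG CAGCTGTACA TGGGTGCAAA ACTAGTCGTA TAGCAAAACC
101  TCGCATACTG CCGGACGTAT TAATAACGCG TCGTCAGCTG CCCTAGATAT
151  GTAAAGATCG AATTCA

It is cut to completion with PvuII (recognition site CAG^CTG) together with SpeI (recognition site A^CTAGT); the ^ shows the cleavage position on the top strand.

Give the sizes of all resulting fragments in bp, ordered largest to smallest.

56, 29, 18, 18, 16, 16, 13 bp

PvuII sites (CAGCTG) start at positions 27, 43, 61, 135.
PvuII cuts after base 3 of each site, so after positions 29, 45, 63, 137.
SpeI sites (ACTAGT) start at positions 16, 81.
SpeI cuts after the first base of each site, so after positions 16, 81.
Combined cut positions: 16, 29, 45, 63, 81, 137.
Linear molecule, 6 cuts → 7 fragments:
  1–16 → 16 bp
  17–29 → 13 bp
  30–45 → 16 bp
  46–63 → 18 bp
  64–81 → 18 bp
  82–137 → 56 bp
  138–166 → 29 bp
Sorted largest to smallest: 56, 29, 18, 18, 16, 16, 13 bp.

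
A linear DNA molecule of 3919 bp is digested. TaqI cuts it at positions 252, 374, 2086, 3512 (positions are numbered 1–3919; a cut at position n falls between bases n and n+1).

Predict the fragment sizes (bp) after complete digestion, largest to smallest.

Linear molecule, 4 cuts → 5 fragments:
  252 − 0 = 252 bp
  374 − 252 = 122 bp
  2086 − 374 = 1712 bp
  3512 − 2086 = 1426 bp
  3919 − 3512 = 407 bp
Sorted largest to smallest: 1712, 1426, 407, 252, 122 bp.

1712, 1426, 407, 252, 122 bp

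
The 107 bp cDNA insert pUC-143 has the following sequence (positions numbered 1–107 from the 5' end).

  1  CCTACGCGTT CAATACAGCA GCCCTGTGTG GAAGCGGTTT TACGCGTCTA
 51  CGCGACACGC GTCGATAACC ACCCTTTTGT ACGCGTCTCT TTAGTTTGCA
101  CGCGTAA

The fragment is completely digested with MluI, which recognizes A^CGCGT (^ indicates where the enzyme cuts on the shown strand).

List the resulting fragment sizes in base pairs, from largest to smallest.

38, 24, 19, 15, 7, 4 bp

MluI sites (ACGCGT) start at positions 4, 42, 57, 81, 100.
MluI cuts after the first base of each site, so after positions 4, 42, 57, 81, 100.
Linear molecule, 5 cuts → 6 fragments:
  1–4 → 4 bp
  5–42 → 38 bp
  43–57 → 15 bp
  58–81 → 24 bp
  82–100 → 19 bp
  101–107 → 7 bp
Sorted largest to smallest: 38, 24, 19, 15, 7, 4 bp.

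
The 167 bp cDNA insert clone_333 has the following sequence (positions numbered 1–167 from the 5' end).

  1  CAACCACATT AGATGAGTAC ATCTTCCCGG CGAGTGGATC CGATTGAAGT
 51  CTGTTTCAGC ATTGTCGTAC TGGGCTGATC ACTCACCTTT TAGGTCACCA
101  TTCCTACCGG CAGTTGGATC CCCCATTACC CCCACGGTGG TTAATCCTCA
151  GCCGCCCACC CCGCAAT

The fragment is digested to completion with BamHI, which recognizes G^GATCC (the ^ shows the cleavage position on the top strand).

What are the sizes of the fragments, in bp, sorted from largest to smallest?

80, 51, 36 bp

BamHI sites (GGATCC) start at positions 36, 116.
BamHI cuts after the first base of each site, so after positions 36, 116.
Linear molecule, 2 cuts → 3 fragments:
  1–36 → 36 bp
  37–116 → 80 bp
  117–167 → 51 bp
Sorted largest to smallest: 80, 51, 36 bp.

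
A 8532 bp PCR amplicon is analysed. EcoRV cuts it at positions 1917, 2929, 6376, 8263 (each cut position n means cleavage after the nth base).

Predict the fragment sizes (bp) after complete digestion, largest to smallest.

3447, 1917, 1887, 1012, 269 bp

Linear molecule, 4 cuts → 5 fragments:
  1917 − 0 = 1917 bp
  2929 − 1917 = 1012 bp
  6376 − 2929 = 3447 bp
  8263 − 6376 = 1887 bp
  8532 − 8263 = 269 bp
Sorted largest to smallest: 3447, 1917, 1887, 1012, 269 bp.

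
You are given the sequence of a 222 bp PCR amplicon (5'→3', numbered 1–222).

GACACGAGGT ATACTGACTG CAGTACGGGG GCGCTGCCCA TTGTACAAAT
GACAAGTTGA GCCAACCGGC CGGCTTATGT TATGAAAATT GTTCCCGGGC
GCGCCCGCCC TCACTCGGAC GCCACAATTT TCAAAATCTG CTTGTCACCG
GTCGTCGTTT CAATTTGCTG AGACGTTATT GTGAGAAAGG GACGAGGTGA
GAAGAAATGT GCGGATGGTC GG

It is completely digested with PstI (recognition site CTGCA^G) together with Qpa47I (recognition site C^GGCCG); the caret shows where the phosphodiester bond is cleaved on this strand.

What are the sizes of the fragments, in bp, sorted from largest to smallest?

The PstI site (CTGCAG) starts at position 18.
PstI cuts after base 5 of each site (before the last base), so after position 22.
The Qpa47I site (CGGCCG) starts at position 67.
Qpa47I cuts after the first base of each site, so after position 67.
Combined cut positions: 22, 67.
Linear molecule, 2 cuts → 3 fragments:
  1–22 → 22 bp
  23–67 → 45 bp
  68–222 → 155 bp
Sorted largest to smallest: 155, 45, 22 bp.

155, 45, 22 bp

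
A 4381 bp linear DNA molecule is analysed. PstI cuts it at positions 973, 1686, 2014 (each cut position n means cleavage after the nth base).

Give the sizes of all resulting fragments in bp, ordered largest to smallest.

Linear molecule, 3 cuts → 4 fragments:
  973 − 0 = 973 bp
  1686 − 973 = 713 bp
  2014 − 1686 = 328 bp
  4381 − 2014 = 2367 bp
Sorted largest to smallest: 2367, 973, 713, 328 bp.

2367, 973, 713, 328 bp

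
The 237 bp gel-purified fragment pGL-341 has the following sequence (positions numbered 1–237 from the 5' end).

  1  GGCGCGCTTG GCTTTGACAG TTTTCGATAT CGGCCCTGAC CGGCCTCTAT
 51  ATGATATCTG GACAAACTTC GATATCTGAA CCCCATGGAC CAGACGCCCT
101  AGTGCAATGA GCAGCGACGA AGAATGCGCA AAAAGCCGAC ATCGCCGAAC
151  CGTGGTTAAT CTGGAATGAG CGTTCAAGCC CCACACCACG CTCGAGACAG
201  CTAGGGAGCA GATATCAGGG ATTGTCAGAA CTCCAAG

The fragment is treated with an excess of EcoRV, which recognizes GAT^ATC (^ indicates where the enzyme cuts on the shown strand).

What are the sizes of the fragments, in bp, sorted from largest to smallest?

EcoRV sites (GATATC) start at positions 26, 53, 71, 211.
EcoRV cuts after base 3 of each site, so after positions 28, 55, 73, 213.
Linear molecule, 4 cuts → 5 fragments:
  1–28 → 28 bp
  29–55 → 27 bp
  56–73 → 18 bp
  74–213 → 140 bp
  214–237 → 24 bp
Sorted largest to smallest: 140, 28, 27, 24, 18 bp.

140, 28, 27, 24, 18 bp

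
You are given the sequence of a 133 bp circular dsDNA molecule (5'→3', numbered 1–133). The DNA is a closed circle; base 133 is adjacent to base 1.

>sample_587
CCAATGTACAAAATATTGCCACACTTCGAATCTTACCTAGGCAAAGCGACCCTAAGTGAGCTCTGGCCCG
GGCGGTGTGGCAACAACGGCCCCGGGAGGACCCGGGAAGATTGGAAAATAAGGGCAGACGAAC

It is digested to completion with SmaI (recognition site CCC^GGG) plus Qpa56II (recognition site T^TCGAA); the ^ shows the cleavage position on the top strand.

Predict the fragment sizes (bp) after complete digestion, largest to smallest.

55, 44, 24, 10 bp

SmaI sites (CCCGGG) start at positions 67, 91, 101.
SmaI cuts after base 3 of each site, so after positions 69, 93, 103.
The Qpa56II site (TTCGAA) starts at position 25.
Qpa56II cuts after the first base of each site, so after position 25.
Combined cut positions: 25, 69, 93, 103.
Circular molecule, 4 cuts → 4 fragments:
  26–69 → 44 bp
  70–93 → 24 bp
  94–103 → 10 bp
  104–133 then 1–25 → 30 + 25 = 55 bp
Sorted largest to smallest: 55, 44, 24, 10 bp.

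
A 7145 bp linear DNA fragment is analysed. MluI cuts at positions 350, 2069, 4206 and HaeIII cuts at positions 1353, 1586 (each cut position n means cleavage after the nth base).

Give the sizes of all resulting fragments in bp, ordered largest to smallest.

2939, 2137, 1003, 483, 350, 233 bp

Combined cut positions (sorted): 350, 1353, 1586, 2069, 4206.
Linear molecule, 5 cuts → 6 fragments:
  350 − 0 = 350 bp
  1353 − 350 = 1003 bp
  1586 − 1353 = 233 bp
  2069 − 1586 = 483 bp
  4206 − 2069 = 2137 bp
  7145 − 4206 = 2939 bp
Sorted largest to smallest: 2939, 2137, 1003, 483, 350, 233 bp.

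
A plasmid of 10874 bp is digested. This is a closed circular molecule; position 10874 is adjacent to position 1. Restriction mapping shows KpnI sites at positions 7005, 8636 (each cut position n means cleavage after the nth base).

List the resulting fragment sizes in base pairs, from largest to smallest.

Circular molecule, 2 cuts → 2 fragments:
  8636 − 7005 = 1631 bp
  wrap: 10874 − 8636 + 7005 = 9243 bp
Sorted largest to smallest: 9243, 1631 bp.

9243, 1631 bp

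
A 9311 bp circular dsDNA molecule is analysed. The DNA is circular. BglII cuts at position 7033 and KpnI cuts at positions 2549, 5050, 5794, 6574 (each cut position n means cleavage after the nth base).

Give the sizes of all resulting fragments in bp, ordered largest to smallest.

4827, 2501, 780, 744, 459 bp

Combined cut positions (sorted): 2549, 5050, 5794, 6574, 7033.
Circular molecule, 5 cuts → 5 fragments:
  5050 − 2549 = 2501 bp
  5794 − 5050 = 744 bp
  6574 − 5794 = 780 bp
  7033 − 6574 = 459 bp
  wrap: 9311 − 7033 + 2549 = 4827 bp
Sorted largest to smallest: 4827, 2501, 780, 744, 459 bp.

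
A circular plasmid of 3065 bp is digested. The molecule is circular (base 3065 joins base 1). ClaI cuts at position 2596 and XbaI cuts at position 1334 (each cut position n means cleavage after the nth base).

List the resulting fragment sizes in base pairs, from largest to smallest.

1803, 1262 bp

Combined cut positions (sorted): 1334, 2596.
Circular molecule, 2 cuts → 2 fragments:
  2596 − 1334 = 1262 bp
  wrap: 3065 − 2596 + 1334 = 1803 bp
Sorted largest to smallest: 1803, 1262 bp.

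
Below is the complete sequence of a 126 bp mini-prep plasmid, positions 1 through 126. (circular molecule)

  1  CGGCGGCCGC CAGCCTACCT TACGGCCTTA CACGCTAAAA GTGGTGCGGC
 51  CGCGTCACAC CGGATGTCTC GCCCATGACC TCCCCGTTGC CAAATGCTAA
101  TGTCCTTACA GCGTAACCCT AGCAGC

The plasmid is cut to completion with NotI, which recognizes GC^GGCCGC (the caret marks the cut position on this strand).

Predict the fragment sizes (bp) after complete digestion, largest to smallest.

NotI sites (GCGGCCGC) start at positions 3, 46.
NotI cuts after base 2 of each site, so after positions 4, 47.
Circular molecule, 2 cuts → 2 fragments:
  5–47 → 43 bp
  48–126 then 1–4 → 79 + 4 = 83 bp
Sorted largest to smallest: 83, 43 bp.

83, 43 bp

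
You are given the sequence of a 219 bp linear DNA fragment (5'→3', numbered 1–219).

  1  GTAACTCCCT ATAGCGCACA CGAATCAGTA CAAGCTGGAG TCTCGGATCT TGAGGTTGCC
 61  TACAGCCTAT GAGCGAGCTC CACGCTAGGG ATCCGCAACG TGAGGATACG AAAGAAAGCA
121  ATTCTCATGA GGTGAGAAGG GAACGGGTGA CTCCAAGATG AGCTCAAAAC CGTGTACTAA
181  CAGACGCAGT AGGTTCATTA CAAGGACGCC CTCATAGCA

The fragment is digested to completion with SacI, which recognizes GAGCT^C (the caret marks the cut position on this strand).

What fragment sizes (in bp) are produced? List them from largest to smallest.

SacI sites (GAGCTC) start at positions 75, 160.
SacI cuts after base 5 of each site (before the last base), so after positions 79, 164.
Linear molecule, 2 cuts → 3 fragments:
  1–79 → 79 bp
  80–164 → 85 bp
  165–219 → 55 bp
Sorted largest to smallest: 85, 79, 55 bp.

85, 79, 55 bp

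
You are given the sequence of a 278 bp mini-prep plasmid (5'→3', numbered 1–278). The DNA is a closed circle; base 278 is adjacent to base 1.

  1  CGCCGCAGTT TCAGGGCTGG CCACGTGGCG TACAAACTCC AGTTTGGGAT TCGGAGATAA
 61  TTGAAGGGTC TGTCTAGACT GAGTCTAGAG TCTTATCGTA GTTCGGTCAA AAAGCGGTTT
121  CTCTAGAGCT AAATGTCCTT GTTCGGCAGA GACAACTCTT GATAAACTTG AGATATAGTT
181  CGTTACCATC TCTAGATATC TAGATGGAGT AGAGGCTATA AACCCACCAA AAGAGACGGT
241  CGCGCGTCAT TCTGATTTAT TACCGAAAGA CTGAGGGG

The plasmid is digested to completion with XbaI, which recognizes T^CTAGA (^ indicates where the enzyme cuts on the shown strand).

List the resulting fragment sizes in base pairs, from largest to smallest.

XbaI sites (TCTAGA) start at positions 73, 84, 122, 191, 199.
XbaI cuts after the first base of each site, so after positions 73, 84, 122, 191, 199.
Circular molecule, 5 cuts → 5 fragments:
  74–84 → 11 bp
  85–122 → 38 bp
  123–191 → 69 bp
  192–199 → 8 bp
  200–278 then 1–73 → 79 + 73 = 152 bp
Sorted largest to smallest: 152, 69, 38, 11, 8 bp.

152, 69, 38, 11, 8 bp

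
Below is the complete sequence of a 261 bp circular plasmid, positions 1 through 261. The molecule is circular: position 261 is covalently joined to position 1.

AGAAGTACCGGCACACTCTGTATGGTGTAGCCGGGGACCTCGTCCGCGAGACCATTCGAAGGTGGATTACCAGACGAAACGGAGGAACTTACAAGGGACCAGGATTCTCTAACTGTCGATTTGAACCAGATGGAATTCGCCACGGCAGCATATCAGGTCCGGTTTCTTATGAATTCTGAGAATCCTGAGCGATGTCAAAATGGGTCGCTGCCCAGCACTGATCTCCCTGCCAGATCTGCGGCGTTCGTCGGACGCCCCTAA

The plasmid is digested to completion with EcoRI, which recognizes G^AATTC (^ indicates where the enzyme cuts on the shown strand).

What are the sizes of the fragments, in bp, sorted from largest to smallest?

223, 38 bp

EcoRI sites (GAATTC) start at positions 133, 171.
EcoRI cuts after the first base of each site, so after positions 133, 171.
Circular molecule, 2 cuts → 2 fragments:
  134–171 → 38 bp
  172–261 then 1–133 → 90 + 133 = 223 bp
Sorted largest to smallest: 223, 38 bp.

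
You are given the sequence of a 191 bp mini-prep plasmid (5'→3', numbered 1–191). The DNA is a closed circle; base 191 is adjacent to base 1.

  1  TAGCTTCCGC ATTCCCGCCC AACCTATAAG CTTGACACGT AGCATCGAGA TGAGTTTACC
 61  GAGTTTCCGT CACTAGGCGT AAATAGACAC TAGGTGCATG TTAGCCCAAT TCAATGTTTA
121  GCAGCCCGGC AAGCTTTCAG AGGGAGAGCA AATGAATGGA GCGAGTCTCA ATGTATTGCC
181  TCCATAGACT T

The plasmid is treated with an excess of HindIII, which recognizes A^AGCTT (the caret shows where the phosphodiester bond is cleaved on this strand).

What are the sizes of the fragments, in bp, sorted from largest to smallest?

HindIII sites (AAGCTT) start at positions 28, 131.
HindIII cuts after the first base of each site, so after positions 28, 131.
Circular molecule, 2 cuts → 2 fragments:
  29–131 → 103 bp
  132–191 then 1–28 → 60 + 28 = 88 bp
Sorted largest to smallest: 103, 88 bp.

103, 88 bp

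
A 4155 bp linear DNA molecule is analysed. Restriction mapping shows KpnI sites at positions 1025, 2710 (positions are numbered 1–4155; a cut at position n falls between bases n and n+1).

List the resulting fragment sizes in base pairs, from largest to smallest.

1685, 1445, 1025 bp

Linear molecule, 2 cuts → 3 fragments:
  1025 − 0 = 1025 bp
  2710 − 1025 = 1685 bp
  4155 − 2710 = 1445 bp
Sorted largest to smallest: 1685, 1445, 1025 bp.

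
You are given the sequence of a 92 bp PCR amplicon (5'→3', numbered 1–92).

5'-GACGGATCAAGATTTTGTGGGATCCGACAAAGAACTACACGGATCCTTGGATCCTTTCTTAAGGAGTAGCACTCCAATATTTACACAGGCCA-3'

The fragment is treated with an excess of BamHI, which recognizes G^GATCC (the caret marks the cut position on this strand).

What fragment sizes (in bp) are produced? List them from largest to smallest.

BamHI sites (GGATCC) start at positions 20, 41, 49.
BamHI cuts after the first base of each site, so after positions 20, 41, 49.
Linear molecule, 3 cuts → 4 fragments:
  1–20 → 20 bp
  21–41 → 21 bp
  42–49 → 8 bp
  50–92 → 43 bp
Sorted largest to smallest: 43, 21, 20, 8 bp.

43, 21, 20, 8 bp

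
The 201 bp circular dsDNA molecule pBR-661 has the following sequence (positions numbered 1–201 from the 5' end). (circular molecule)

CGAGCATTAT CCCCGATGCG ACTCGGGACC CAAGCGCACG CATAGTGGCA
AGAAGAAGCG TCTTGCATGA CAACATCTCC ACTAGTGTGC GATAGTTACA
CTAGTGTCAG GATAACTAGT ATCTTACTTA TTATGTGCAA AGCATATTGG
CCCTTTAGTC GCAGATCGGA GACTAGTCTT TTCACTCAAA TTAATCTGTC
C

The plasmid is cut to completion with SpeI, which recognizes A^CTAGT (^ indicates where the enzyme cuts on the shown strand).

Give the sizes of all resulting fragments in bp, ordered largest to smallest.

SpeI sites (ACTAGT) start at positions 81, 100, 115, 172.
SpeI cuts after the first base of each site, so after positions 81, 100, 115, 172.
Circular molecule, 4 cuts → 4 fragments:
  82–100 → 19 bp
  101–115 → 15 bp
  116–172 → 57 bp
  173–201 then 1–81 → 29 + 81 = 110 bp
Sorted largest to smallest: 110, 57, 19, 15 bp.

110, 57, 19, 15 bp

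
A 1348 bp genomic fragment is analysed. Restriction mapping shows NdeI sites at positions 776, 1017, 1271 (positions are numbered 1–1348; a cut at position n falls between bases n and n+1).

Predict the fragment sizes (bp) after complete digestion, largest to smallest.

Linear molecule, 3 cuts → 4 fragments:
  776 − 0 = 776 bp
  1017 − 776 = 241 bp
  1271 − 1017 = 254 bp
  1348 − 1271 = 77 bp
Sorted largest to smallest: 776, 254, 241, 77 bp.

776, 254, 241, 77 bp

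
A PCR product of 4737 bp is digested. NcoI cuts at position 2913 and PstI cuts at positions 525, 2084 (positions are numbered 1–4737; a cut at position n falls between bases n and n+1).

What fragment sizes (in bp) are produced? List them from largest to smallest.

1824, 1559, 829, 525 bp

Combined cut positions (sorted): 525, 2084, 2913.
Linear molecule, 3 cuts → 4 fragments:
  525 − 0 = 525 bp
  2084 − 525 = 1559 bp
  2913 − 2084 = 829 bp
  4737 − 2913 = 1824 bp
Sorted largest to smallest: 1824, 1559, 829, 525 bp.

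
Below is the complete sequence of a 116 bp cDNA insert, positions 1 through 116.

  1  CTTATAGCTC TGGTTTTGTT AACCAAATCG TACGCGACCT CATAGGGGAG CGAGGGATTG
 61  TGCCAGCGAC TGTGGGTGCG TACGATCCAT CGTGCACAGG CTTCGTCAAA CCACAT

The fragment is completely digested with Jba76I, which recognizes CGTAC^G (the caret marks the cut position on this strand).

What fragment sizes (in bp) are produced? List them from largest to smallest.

50, 33, 33 bp

Jba76I sites (CGTACG) start at positions 29, 79.
Jba76I cuts after base 5 of each site (before the last base), so after positions 33, 83.
Linear molecule, 2 cuts → 3 fragments:
  1–33 → 33 bp
  34–83 → 50 bp
  84–116 → 33 bp
Sorted largest to smallest: 50, 33, 33 bp.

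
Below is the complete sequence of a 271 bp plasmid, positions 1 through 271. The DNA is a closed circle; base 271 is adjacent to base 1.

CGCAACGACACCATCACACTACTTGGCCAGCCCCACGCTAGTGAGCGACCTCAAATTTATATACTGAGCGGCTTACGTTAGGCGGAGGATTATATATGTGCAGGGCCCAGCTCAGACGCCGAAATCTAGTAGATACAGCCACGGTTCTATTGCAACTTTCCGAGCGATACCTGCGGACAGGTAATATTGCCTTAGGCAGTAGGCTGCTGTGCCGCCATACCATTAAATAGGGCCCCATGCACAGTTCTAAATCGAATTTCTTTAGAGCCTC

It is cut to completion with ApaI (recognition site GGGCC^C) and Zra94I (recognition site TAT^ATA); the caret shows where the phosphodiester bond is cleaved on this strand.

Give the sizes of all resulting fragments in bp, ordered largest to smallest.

ApaI sites (GGGCCC) start at positions 103, 230.
ApaI cuts after base 5 of each site (before the last base), so after positions 107, 234.
Zra94I sites (TATATA) start at positions 58, 91.
Zra94I cuts after base 3 of each site, so after positions 60, 93.
Combined cut positions: 60, 93, 107, 234.
Circular molecule, 4 cuts → 4 fragments:
  61–93 → 33 bp
  94–107 → 14 bp
  108–234 → 127 bp
  235–271 then 1–60 → 37 + 60 = 97 bp
Sorted largest to smallest: 127, 97, 33, 14 bp.

127, 97, 33, 14 bp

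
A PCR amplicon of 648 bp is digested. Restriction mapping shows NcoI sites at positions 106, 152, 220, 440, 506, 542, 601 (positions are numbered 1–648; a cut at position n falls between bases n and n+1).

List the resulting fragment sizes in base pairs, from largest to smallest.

220, 106, 68, 66, 59, 47, 46, 36 bp

Linear molecule, 7 cuts → 8 fragments:
  106 − 0 = 106 bp
  152 − 106 = 46 bp
  220 − 152 = 68 bp
  440 − 220 = 220 bp
  506 − 440 = 66 bp
  542 − 506 = 36 bp
  601 − 542 = 59 bp
  648 − 601 = 47 bp
Sorted largest to smallest: 220, 106, 68, 66, 59, 47, 46, 36 bp.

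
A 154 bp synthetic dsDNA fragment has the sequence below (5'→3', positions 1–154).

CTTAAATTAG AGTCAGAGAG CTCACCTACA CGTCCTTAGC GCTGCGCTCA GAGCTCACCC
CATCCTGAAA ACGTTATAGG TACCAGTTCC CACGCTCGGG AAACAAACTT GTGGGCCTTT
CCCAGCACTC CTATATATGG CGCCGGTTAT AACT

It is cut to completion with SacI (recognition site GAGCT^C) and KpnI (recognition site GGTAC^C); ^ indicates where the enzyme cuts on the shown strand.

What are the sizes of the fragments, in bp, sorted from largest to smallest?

71, 33, 28, 22 bp

SacI sites (GAGCTC) start at positions 18, 51.
SacI cuts after base 5 of each site (before the last base), so after positions 22, 55.
The KpnI site (GGTACC) starts at position 79.
KpnI cuts after base 5 of each site (before the last base), so after position 83.
Combined cut positions: 22, 55, 83.
Linear molecule, 3 cuts → 4 fragments:
  1–22 → 22 bp
  23–55 → 33 bp
  56–83 → 28 bp
  84–154 → 71 bp
Sorted largest to smallest: 71, 33, 28, 22 bp.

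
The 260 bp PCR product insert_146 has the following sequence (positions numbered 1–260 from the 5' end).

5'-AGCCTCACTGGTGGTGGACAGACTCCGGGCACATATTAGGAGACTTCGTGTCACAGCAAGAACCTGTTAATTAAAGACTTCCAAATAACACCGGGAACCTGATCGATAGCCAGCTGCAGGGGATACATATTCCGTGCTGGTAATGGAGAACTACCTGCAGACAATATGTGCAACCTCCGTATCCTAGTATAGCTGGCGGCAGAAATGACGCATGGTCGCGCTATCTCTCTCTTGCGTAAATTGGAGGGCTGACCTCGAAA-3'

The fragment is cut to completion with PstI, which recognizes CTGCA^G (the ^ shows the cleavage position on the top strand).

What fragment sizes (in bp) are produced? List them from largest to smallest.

PstI sites (CTGCAG) start at positions 114, 155.
PstI cuts after base 5 of each site (before the last base), so after positions 118, 159.
Linear molecule, 2 cuts → 3 fragments:
  1–118 → 118 bp
  119–159 → 41 bp
  160–260 → 101 bp
Sorted largest to smallest: 118, 101, 41 bp.

118, 101, 41 bp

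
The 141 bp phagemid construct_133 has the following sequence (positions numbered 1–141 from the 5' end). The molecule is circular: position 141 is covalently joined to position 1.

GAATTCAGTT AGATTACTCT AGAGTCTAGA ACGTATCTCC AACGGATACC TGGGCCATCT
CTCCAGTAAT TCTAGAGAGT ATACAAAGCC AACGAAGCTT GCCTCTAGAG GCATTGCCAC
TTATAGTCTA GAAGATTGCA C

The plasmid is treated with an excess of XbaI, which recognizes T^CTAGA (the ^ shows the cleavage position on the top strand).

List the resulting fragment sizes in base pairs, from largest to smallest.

XbaI sites (TCTAGA) start at positions 18, 25, 71, 104, 127.
XbaI cuts after the first base of each site, so after positions 18, 25, 71, 104, 127.
Circular molecule, 5 cuts → 5 fragments:
  19–25 → 7 bp
  26–71 → 46 bp
  72–104 → 33 bp
  105–127 → 23 bp
  128–141 then 1–18 → 14 + 18 = 32 bp
Sorted largest to smallest: 46, 33, 32, 23, 7 bp.

46, 33, 32, 23, 7 bp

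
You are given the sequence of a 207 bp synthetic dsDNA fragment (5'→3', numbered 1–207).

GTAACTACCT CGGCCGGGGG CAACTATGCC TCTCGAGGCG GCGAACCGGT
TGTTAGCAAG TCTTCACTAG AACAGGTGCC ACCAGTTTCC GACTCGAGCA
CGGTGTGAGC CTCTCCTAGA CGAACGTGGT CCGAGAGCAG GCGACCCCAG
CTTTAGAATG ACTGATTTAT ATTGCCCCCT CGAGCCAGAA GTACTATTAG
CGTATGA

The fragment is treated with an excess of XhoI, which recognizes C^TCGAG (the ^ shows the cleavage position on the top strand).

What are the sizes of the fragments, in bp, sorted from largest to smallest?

86, 61, 32, 28 bp

XhoI sites (CTCGAG) start at positions 32, 93, 179.
XhoI cuts after the first base of each site, so after positions 32, 93, 179.
Linear molecule, 3 cuts → 4 fragments:
  1–32 → 32 bp
  33–93 → 61 bp
  94–179 → 86 bp
  180–207 → 28 bp
Sorted largest to smallest: 86, 61, 32, 28 bp.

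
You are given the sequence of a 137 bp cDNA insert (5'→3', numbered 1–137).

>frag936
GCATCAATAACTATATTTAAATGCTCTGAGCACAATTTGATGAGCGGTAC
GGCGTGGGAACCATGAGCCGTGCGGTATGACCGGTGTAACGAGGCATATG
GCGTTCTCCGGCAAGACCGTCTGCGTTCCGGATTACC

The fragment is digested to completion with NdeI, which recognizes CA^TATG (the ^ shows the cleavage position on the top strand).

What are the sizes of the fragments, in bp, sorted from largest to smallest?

The NdeI site (CATATG) starts at position 95.
NdeI cuts after base 2 of each site, so after position 96.
Linear molecule, 1 cut → 2 fragments:
  1–96 → 96 bp
  97–137 → 41 bp
Sorted largest to smallest: 96, 41 bp.

96, 41 bp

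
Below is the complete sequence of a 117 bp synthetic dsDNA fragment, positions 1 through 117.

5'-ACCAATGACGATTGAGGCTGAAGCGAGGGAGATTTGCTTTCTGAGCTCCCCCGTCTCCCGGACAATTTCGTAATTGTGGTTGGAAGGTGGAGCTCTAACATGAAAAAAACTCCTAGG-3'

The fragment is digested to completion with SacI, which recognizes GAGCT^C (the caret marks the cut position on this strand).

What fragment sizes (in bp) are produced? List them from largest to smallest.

47, 47, 23 bp

SacI sites (GAGCTC) start at positions 43, 90.
SacI cuts after base 5 of each site (before the last base), so after positions 47, 94.
Linear molecule, 2 cuts → 3 fragments:
  1–47 → 47 bp
  48–94 → 47 bp
  95–117 → 23 bp
Sorted largest to smallest: 47, 47, 23 bp.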